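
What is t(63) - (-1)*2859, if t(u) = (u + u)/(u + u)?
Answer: 2860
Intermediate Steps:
t(u) = 1 (t(u) = (2*u)/((2*u)) = (2*u)*(1/(2*u)) = 1)
t(63) - (-1)*2859 = 1 - (-1)*2859 = 1 - 1*(-2859) = 1 + 2859 = 2860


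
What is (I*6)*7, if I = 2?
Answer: 84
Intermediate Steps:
(I*6)*7 = (2*6)*7 = 12*7 = 84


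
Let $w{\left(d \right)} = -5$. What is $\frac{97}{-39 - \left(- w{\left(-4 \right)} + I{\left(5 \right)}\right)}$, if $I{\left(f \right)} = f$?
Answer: $- \frac{97}{49} \approx -1.9796$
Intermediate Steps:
$\frac{97}{-39 - \left(- w{\left(-4 \right)} + I{\left(5 \right)}\right)} = \frac{97}{-39 - 10} = \frac{97}{-49} = 97 \left(- \frac{1}{49}\right) = - \frac{97}{49}$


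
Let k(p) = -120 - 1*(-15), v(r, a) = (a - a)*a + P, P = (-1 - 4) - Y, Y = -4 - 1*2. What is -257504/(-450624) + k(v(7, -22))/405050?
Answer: 162897937/285195705 ≈ 0.57118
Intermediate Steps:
Y = -6 (Y = -4 - 2 = -6)
P = 1 (P = (-1 - 4) - 1*(-6) = -5 + 6 = 1)
v(r, a) = 1 (v(r, a) = (a - a)*a + 1 = 0*a + 1 = 0 + 1 = 1)
k(p) = -105 (k(p) = -120 + 15 = -105)
-257504/(-450624) + k(v(7, -22))/405050 = -257504/(-450624) - 105/405050 = -257504*(-1/450624) - 105*1/405050 = 8047/14082 - 21/81010 = 162897937/285195705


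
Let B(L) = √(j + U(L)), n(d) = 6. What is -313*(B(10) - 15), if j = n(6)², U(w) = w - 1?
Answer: 4695 - 939*√5 ≈ 2595.3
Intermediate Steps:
U(w) = -1 + w
j = 36 (j = 6² = 36)
B(L) = √(35 + L) (B(L) = √(36 + (-1 + L)) = √(35 + L))
-313*(B(10) - 15) = -313*(√(35 + 10) - 15) = -313*(√45 - 15) = -313*(3*√5 - 15) = -313*(-15 + 3*√5) = 4695 - 939*√5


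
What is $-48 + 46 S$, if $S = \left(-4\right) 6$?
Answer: $-1152$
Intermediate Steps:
$S = -24$
$-48 + 46 S = -48 + 46 \left(-24\right) = -48 - 1104 = -1152$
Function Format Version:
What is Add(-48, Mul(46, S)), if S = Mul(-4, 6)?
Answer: -1152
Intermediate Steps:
S = -24
Add(-48, Mul(46, S)) = Add(-48, Mul(46, -24)) = Add(-48, -1104) = -1152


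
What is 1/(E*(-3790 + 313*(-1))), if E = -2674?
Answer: 1/10971422 ≈ 9.1146e-8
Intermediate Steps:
1/(E*(-3790 + 313*(-1))) = 1/((-2674)*(-3790 + 313*(-1))) = -1/(2674*(-3790 - 313)) = -1/2674/(-4103) = -1/2674*(-1/4103) = 1/10971422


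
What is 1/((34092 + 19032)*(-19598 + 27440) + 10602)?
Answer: 1/416609010 ≈ 2.4003e-9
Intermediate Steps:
1/((34092 + 19032)*(-19598 + 27440) + 10602) = 1/(53124*7842 + 10602) = 1/(416598408 + 10602) = 1/416609010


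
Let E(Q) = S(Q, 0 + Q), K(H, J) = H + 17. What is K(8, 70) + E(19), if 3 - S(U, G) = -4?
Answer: 32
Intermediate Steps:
K(H, J) = 17 + H
S(U, G) = 7 (S(U, G) = 3 - 1*(-4) = 3 + 4 = 7)
E(Q) = 7
K(8, 70) + E(19) = (17 + 8) + 7 = 25 + 7 = 32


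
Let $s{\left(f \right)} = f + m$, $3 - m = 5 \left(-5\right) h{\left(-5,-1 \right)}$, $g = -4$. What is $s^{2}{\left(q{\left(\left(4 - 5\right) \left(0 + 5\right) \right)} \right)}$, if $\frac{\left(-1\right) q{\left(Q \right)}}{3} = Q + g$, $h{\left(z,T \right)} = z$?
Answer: $9025$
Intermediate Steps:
$m = -122$ ($m = 3 - 5 \left(-5\right) \left(-5\right) = 3 - \left(-25\right) \left(-5\right) = 3 - 125 = -122$)
$q{\left(Q \right)} = 12 - 3 Q$ ($q{\left(Q \right)} = - 3 \left(Q - 4\right) = - 3 \left(-4 + Q\right) = 12 - 3 Q$)
$s{\left(f \right)} = -122 + f$ ($s{\left(f \right)} = f - 122 = -122 + f$)
$s^{2}{\left(q{\left(\left(4 - 5\right) \left(0 + 5\right) \right)} \right)} = \left(-122 - \left(-12 + 3 \left(4 - 5\right) \left(0 + 5\right)\right)\right)^{2} = \left(-122 - \left(-12 + 3 \left(\left(-1\right) 5\right)\right)\right)^{2} = \left(-122 + \left(12 - -15\right)\right)^{2} = \left(-122 + \left(12 + 15\right)\right)^{2} = \left(-122 + 27\right)^{2} = \left(-95\right)^{2} = 9025$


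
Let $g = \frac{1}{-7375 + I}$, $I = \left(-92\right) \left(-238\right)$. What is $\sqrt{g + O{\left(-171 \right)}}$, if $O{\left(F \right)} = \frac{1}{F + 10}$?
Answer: $\frac{2 i \sqrt{8392992790}}{2337881} \approx 0.078373 i$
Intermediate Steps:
$I = 21896$
$O{\left(F \right)} = \frac{1}{10 + F}$
$g = \frac{1}{14521}$ ($g = \frac{1}{-7375 + 21896} = \frac{1}{14521} \approx 6.8866 \cdot 10^{-5}$)
$\sqrt{g + O{\left(-171 \right)}} = \sqrt{\frac{1}{14521} + \frac{1}{10 - 171}} = \sqrt{\frac{1}{14521} + \frac{1}{-161}} = \sqrt{\frac{1}{14521} - \frac{1}{161}} = \sqrt{- \frac{14360}{2337881}} = \frac{2 i \sqrt{8392992790}}{2337881}$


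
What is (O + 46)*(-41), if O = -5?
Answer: -1681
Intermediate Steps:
(O + 46)*(-41) = (-5 + 46)*(-41) = 41*(-41) = -1681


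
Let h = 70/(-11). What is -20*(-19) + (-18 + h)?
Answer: 3912/11 ≈ 355.64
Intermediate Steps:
h = -70/11 (h = 70*(-1/11) = -70/11 ≈ -6.3636)
-20*(-19) + (-18 + h) = -20*(-19) + (-18 - 70/11) = 380 - 268/11 = 3912/11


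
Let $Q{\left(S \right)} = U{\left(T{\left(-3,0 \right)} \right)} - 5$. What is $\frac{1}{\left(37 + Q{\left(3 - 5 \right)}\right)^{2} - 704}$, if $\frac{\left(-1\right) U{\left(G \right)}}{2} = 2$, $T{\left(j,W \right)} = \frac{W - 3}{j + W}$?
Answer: $\frac{1}{80} \approx 0.0125$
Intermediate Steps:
$T{\left(j,W \right)} = \frac{-3 + W}{W + j}$
$U{\left(G \right)} = -4$ ($U{\left(G \right)} = \left(-2\right) 2 = -4$)
$Q{\left(S \right)} = -9$ ($Q{\left(S \right)} = -4 - 5 = -9$)
$\frac{1}{\left(37 + Q{\left(3 - 5 \right)}\right)^{2} - 704} = \frac{1}{\left(37 - 9\right)^{2} - 704} = \frac{1}{28^{2} - 704} = \frac{1}{784 - 704} = \frac{1}{80}$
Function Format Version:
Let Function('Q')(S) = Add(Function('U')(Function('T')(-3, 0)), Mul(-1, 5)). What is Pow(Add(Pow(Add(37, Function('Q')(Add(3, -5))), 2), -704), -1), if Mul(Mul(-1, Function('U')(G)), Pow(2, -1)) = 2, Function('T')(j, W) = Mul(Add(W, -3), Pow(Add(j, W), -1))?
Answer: Rational(1, 80) ≈ 0.012500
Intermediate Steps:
Function('T')(j, W) = Mul(Pow(Add(W, j), -1), Add(-3, W)) (Function('T')(j, W) = Mul(Add(-3, W), Pow(Add(W, j), -1)) = Mul(Pow(Add(W, j), -1), Add(-3, W)))
Function('U')(G) = -4 (Function('U')(G) = Mul(-2, 2) = -4)
Function('Q')(S) = -9 (Function('Q')(S) = Add(-4, Mul(-1, 5)) = Add(-4, -5) = -9)
Pow(Add(Pow(Add(37, Function('Q')(Add(3, -5))), 2), -704), -1) = Pow(Add(Pow(Add(37, -9), 2), -704), -1) = Pow(Add(Pow(28, 2), -704), -1) = Pow(Add(784, -704), -1) = Pow(80, -1) = Rational(1, 80)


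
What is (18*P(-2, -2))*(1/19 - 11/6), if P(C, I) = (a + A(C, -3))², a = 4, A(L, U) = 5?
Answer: -49329/19 ≈ -2596.3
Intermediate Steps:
P(C, I) = 81 (P(C, I) = (4 + 5)² = 9² = 81)
(18*P(-2, -2))*(1/19 - 11/6) = (18*81)*(1/19 - 11/6) = 1458*(1*(1/19) - 11*⅙) = 1458*(1/19 - 11/6) = 1458*(-203/114) = -49329/19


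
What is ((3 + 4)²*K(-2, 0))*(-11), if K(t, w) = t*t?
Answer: -2156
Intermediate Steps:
K(t, w) = t²
((3 + 4)²*K(-2, 0))*(-11) = ((3 + 4)²*(-2)²)*(-11) = (7²*4)*(-11) = (49*4)*(-11) = 196*(-11) = -2156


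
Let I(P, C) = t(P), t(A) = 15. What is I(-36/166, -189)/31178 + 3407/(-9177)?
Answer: -15155113/40874358 ≈ -0.37077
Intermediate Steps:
I(P, C) = 15
I(-36/166, -189)/31178 + 3407/(-9177) = 15/31178 + 3407/(-9177) = 15*(1/31178) + 3407*(-1/9177) = 15/31178 - 3407/9177 = -15155113/40874358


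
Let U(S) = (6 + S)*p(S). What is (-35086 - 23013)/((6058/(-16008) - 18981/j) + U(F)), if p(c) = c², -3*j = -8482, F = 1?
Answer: 1972168463436/3117127 ≈ 6.3269e+5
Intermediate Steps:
j = 8482/3 (j = -⅓*(-8482) = 8482/3 ≈ 2827.3)
U(S) = S²*(6 + S) (U(S) = (6 + S)*S² = S²*(6 + S))
(-35086 - 23013)/((6058/(-16008) - 18981/j) + U(F)) = (-35086 - 23013)/((6058/(-16008) - 18981/8482/3) + 1²*(6 + 1)) = -58099/((6058*(-1/16008) - 18981*3/8482) + 1*7) = -58099/((-3029/8004 - 56943/8482) + 7) = -58099/(-240731875/33944964 + 7) = -58099/(-3117127/33944964) = -58099*(-33944964/3117127) = 1972168463436/3117127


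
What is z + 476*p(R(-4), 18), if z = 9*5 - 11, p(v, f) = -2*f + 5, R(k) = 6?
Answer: -14722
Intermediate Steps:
p(v, f) = 5 - 2*f
z = 34 (z = 45 - 11 = 34)
z + 476*p(R(-4), 18) = 34 + 476*(5 - 2*18) = 34 + 476*(5 - 36) = 34 + 476*(-31) = 34 - 14756 = -14722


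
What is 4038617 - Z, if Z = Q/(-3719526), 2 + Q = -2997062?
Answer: 7510868969239/1859763 ≈ 4.0386e+6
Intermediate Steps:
Q = -2997064 (Q = -2 - 2997062 = -2997064)
Z = 1498532/1859763 (Z = -2997064/(-3719526) = -2997064*(-1/3719526) = 1498532/1859763 ≈ 0.80577)
4038617 - Z = 4038617 - 1*1498532/1859763 = 4038617 - 1498532/1859763 = 7510868969239/1859763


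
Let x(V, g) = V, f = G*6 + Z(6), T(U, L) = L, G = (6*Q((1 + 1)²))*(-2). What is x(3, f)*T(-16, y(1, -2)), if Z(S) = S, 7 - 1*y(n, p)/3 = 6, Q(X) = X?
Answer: 9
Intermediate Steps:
y(n, p) = 3 (y(n, p) = 21 - 3*6 = 21 - 18 = 3)
G = -48 (G = (6*(1 + 1)²)*(-2) = (6*2²)*(-2) = (6*4)*(-2) = 24*(-2) = -48)
f = -282 (f = -48*6 + 6 = -288 + 6 = -282)
x(3, f)*T(-16, y(1, -2)) = 3*3 = 9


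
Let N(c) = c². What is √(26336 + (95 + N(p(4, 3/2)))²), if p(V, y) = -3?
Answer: 12*√258 ≈ 192.75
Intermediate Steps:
√(26336 + (95 + N(p(4, 3/2)))²) = √(26336 + (95 + (-3)²)²) = √(26336 + (95 + 9)²) = √(26336 + 104²) = √(26336 + 10816) = √37152 = 12*√258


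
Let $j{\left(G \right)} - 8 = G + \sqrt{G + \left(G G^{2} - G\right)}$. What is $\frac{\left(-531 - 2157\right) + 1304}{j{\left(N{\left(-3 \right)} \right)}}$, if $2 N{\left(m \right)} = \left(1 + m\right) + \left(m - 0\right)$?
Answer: $- \frac{60896}{367} + \frac{13840 i \sqrt{10}}{367} \approx -165.93 + 119.25 i$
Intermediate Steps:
$N{\left(m \right)} = \frac{1}{2} + m$ ($N{\left(m \right)} = \frac{\left(1 + m\right) + \left(m - 0\right)}{2} = \frac{\left(1 + m\right) + \left(m + 0\right)}{2} = \frac{\left(1 + m\right) + m}{2} = \frac{1 + 2 m}{2} = \frac{1}{2} + m$)
$j{\left(G \right)} = 8 + G + \sqrt{G^{3}}$ ($j{\left(G \right)} = 8 + \left(G + \sqrt{G + \left(G G^{2} - G\right)}\right) = 8 + \left(G + \sqrt{G + \left(G^{3} - G\right)}\right) = 8 + \left(G + \sqrt{G^{3}}\right) = 8 + G + \sqrt{G^{3}}$)
$\frac{\left(-531 - 2157\right) + 1304}{j{\left(N{\left(-3 \right)} \right)}} = \frac{\left(-531 - 2157\right) + 1304}{8 + \left(\frac{1}{2} - 3\right) + \sqrt{\left(\frac{1}{2} - 3\right)^{3}}} = \frac{-2688 + 1304}{8 - \frac{5}{2} + \sqrt{\left(- \frac{5}{2}\right)^{3}}} = - \frac{1384}{8 - \frac{5}{2} + \sqrt{- \frac{125}{8}}} = - \frac{1384}{8 - \frac{5}{2} + \frac{5 i \sqrt{10}}{4}} = - \frac{1384}{\frac{11}{2} + \frac{5 i \sqrt{10}}{4}}$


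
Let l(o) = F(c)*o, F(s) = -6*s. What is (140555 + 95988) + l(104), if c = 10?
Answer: 230303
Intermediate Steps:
l(o) = -60*o (l(o) = (-6*10)*o = -60*o)
(140555 + 95988) + l(104) = (140555 + 95988) - 60*104 = 236543 - 6240 = 230303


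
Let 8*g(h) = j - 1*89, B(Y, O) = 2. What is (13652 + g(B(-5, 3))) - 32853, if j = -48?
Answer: -153745/8 ≈ -19218.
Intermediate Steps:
g(h) = -137/8 (g(h) = (-48 - 1*89)/8 = (-48 - 89)/8 = (⅛)*(-137) = -137/8)
(13652 + g(B(-5, 3))) - 32853 = (13652 - 137/8) - 32853 = 109079/8 - 32853 = -153745/8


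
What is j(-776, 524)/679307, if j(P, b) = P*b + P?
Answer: -407400/679307 ≈ -0.59973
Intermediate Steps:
j(P, b) = P + P*b
j(-776, 524)/679307 = -776*(1 + 524)/679307 = -776*525*(1/679307) = -407400*1/679307 = -407400/679307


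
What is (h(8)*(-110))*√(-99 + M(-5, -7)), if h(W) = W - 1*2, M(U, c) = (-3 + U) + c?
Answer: -660*I*√114 ≈ -7046.9*I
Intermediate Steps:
M(U, c) = -3 + U + c
h(W) = -2 + W (h(W) = W - 2 = -2 + W)
(h(8)*(-110))*√(-99 + M(-5, -7)) = ((-2 + 8)*(-110))*√(-99 + (-3 - 5 - 7)) = (6*(-110))*√(-99 - 15) = -660*I*√114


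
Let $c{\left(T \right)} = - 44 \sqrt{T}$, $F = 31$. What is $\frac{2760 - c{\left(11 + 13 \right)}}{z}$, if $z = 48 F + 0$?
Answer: $\frac{115}{62} + \frac{11 \sqrt{6}}{186} \approx 1.9997$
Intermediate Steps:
$z = 1488$ ($z = 48 \cdot 31 + 0 = 1488 + 0 = 1488$)
$\frac{2760 - c{\left(11 + 13 \right)}}{z} = \frac{2760 - - 44 \sqrt{11 + 13}}{1488} = \left(2760 - - 44 \sqrt{24}\right) \frac{1}{1488} = \left(2760 - - 44 \cdot 2 \sqrt{6}\right) \frac{1}{1488} = \left(2760 - - 88 \sqrt{6}\right) \frac{1}{1488} = \left(2760 + 88 \sqrt{6}\right) \frac{1}{1488} = \frac{115}{62} + \frac{11 \sqrt{6}}{186}$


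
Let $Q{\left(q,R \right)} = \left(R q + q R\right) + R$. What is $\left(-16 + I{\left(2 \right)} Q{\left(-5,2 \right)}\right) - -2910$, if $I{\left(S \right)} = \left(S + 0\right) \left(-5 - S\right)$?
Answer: $3146$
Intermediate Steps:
$Q{\left(q,R \right)} = R + 2 R q$ ($Q{\left(q,R \right)} = \left(R q + R q\right) + R = 2 R q + R = R + 2 R q$)
$I{\left(S \right)} = S \left(-5 - S\right)$
$\left(-16 + I{\left(2 \right)} Q{\left(-5,2 \right)}\right) - -2910 = \left(-16 + \left(-1\right) 2 \left(5 + 2\right) 2 \left(1 + 2 \left(-5\right)\right)\right) - -2910 = \left(-16 + \left(-1\right) 2 \cdot 7 \cdot 2 \left(1 - 10\right)\right) + 2910 = \left(-16 - 14 \cdot 2 \left(-9\right)\right) + 2910 = \left(-16 - -252\right) + 2910 = \left(-16 + 252\right) + 2910 = 236 + 2910 = 3146$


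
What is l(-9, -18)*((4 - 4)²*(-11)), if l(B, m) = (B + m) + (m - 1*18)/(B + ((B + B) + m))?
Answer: 0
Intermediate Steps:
l(B, m) = B + m + (-18 + m)/(m + 3*B) (l(B, m) = (B + m) + (m - 18)/(B + (2*B + m)) = (B + m) + (-18 + m)/(B + (m + 2*B)) = (B + m) + (-18 + m)/(m + 3*B) = B + m + (-18 + m)/(m + 3*B))
l(-9, -18)*((4 - 4)²*(-11)) = ((-18 - 18 + (-18)² + 3*(-9)² + 4*(-9)*(-18))/(-18 + 3*(-9)))*((4 - 4)²*(-11)) = ((-18 - 18 + 324 + 3*81 + 648)/(-18 - 27))*(0²*(-11)) = ((-18 - 18 + 324 + 243 + 648)/(-45))*(0*(-11)) = -1/45*1179*0 = -131/5*0 = 0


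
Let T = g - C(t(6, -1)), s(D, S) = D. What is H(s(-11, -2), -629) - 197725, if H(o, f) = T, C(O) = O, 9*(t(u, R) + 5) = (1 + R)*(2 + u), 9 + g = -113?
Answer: -197842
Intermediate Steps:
g = -122 (g = -9 - 113 = -122)
t(u, R) = -5 + (1 + R)*(2 + u)/9 (t(u, R) = -5 + ((1 + R)*(2 + u))/9 = -5 + (1 + R)*(2 + u)/9)
T = -117 (T = -122 - (-43/9 + (1/9)*6 + (2/9)*(-1) + (1/9)*(-1)*6) = -122 - (-43/9 + 2/3 - 2/9 - 2/3) = -122 - 1*(-5) = -122 + 5 = -117)
H(o, f) = -117
H(s(-11, -2), -629) - 197725 = -117 - 197725 = -197842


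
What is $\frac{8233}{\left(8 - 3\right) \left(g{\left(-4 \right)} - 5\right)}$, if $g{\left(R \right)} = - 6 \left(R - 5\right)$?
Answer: $\frac{8233}{245} \approx 33.604$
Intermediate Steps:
$g{\left(R \right)} = 30 - 6 R$ ($g{\left(R \right)} = - 6 \left(-5 + R\right) = 30 - 6 R$)
$\frac{8233}{\left(8 - 3\right) \left(g{\left(-4 \right)} - 5\right)} = \frac{8233}{\left(8 - 3\right) \left(\left(30 - -24\right) - 5\right)} = \frac{8233}{\left(8 - 3\right) \left(\left(30 + 24\right) - 5\right)} = \frac{8233}{5 \left(54 - 5\right)} = \frac{8233}{5 \cdot 49} = \frac{8233}{245}$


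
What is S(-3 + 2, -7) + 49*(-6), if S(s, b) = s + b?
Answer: -302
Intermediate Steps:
S(s, b) = b + s
S(-3 + 2, -7) + 49*(-6) = (-7 + (-3 + 2)) + 49*(-6) = (-7 - 1) - 294 = -8 - 294 = -302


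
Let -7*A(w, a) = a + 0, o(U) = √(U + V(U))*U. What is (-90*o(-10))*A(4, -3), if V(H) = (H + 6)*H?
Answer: 2700*√30/7 ≈ 2112.6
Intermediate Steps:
V(H) = H*(6 + H) (V(H) = (6 + H)*H = H*(6 + H))
o(U) = U*√(U + U*(6 + U)) (o(U) = √(U + U*(6 + U))*U = U*√(U + U*(6 + U)))
A(w, a) = -a/7 (A(w, a) = -(a + 0)/7 = -a/7)
(-90*o(-10))*A(4, -3) = (-(-900)*√(-10*(7 - 10)))*(-⅐*(-3)) = -(-900)*√(-10*(-3))*(3/7) = -(-900)*√30*(3/7) = (900*√30)*(3/7) = 2700*√30/7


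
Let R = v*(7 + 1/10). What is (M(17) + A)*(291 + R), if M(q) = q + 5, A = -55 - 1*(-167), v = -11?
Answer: 142643/5 ≈ 28529.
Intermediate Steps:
A = 112 (A = -55 + 167 = 112)
M(q) = 5 + q
R = -781/10 (R = -11*(7 + 1/10) = -11*(7 + ⅒) = -11*71/10 = -781/10 ≈ -78.100)
(M(17) + A)*(291 + R) = ((5 + 17) + 112)*(291 - 781/10) = (22 + 112)*(2129/10) = 134*(2129/10) = 142643/5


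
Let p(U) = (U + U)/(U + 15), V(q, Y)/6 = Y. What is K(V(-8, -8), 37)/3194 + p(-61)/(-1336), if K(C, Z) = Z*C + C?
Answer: -28121353/49072616 ≈ -0.57306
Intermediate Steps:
V(q, Y) = 6*Y
K(C, Z) = C + C*Z (K(C, Z) = C*Z + C = C + C*Z)
p(U) = 2*U/(15 + U) (p(U) = (2*U)/(15 + U) = 2*U/(15 + U))
K(V(-8, -8), 37)/3194 + p(-61)/(-1336) = ((6*(-8))*(1 + 37))/3194 + (2*(-61)/(15 - 61))/(-1336) = -48*38*(1/3194) + (2*(-61)/(-46))*(-1/1336) = -1824*1/3194 + (2*(-61)*(-1/46))*(-1/1336) = -912/1597 + (61/23)*(-1/1336) = -912/1597 - 61/30728 = -28121353/49072616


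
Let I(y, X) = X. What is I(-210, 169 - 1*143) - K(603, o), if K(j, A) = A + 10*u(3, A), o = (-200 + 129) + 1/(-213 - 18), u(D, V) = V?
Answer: 16948/21 ≈ 807.05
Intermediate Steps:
o = -16402/231 (o = -71 + 1/(-231) = -71 - 1/231 = -16402/231 ≈ -71.004)
K(j, A) = 11*A (K(j, A) = A + 10*A = 11*A)
I(-210, 169 - 1*143) - K(603, o) = (169 - 1*143) - 11*(-16402)/231 = (169 - 143) - 1*(-16402/21) = 26 + 16402/21 = 16948/21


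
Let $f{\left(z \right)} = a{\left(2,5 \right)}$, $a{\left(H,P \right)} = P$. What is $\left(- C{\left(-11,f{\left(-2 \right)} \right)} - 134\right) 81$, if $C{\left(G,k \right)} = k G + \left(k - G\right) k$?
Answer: $-12879$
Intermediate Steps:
$f{\left(z \right)} = 5$
$C{\left(G,k \right)} = G k + k \left(k - G\right)$
$\left(- C{\left(-11,f{\left(-2 \right)} \right)} - 134\right) 81 = \left(- 5^{2} - 134\right) 81 = \left(\left(-1\right) 25 - 134\right) 81 = \left(-25 - 134\right) 81 = \left(-159\right) 81 = -12879$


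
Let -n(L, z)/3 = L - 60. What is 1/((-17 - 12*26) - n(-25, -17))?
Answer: -1/584 ≈ -0.0017123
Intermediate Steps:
n(L, z) = 180 - 3*L (n(L, z) = -3*(L - 60) = -3*(-60 + L) = 180 - 3*L)
1/((-17 - 12*26) - n(-25, -17)) = 1/((-17 - 12*26) - (180 - 3*(-25))) = 1/((-17 - 312) - (180 + 75)) = 1/(-329 - 1*255) = 1/(-329 - 255) = 1/(-584) = -1/584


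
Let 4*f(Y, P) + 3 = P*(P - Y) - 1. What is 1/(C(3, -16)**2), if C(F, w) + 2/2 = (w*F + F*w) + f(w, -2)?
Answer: 1/11025 ≈ 9.0703e-5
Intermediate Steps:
f(Y, P) = -1 + P*(P - Y)/4 (f(Y, P) = -3/4 + (P*(P - Y) - 1)/4 = -3/4 + (-1 + P*(P - Y))/4 = -3/4 + (-1/4 + P*(P - Y)/4) = -1 + P*(P - Y)/4)
C(F, w) = -1 + w/2 + 2*F*w (C(F, w) = -1 + ((w*F + F*w) + (-1 + (1/4)*(-2)**2 - 1/4*(-2)*w)) = -1 + ((F*w + F*w) + (-1 + (1/4)*4 + w/2)) = -1 + (2*F*w + (-1 + 1 + w/2)) = -1 + (2*F*w + w/2) = -1 + (w/2 + 2*F*w) = -1 + w/2 + 2*F*w)
1/(C(3, -16)**2) = 1/((-1 + (1/2)*(-16) + 2*3*(-16))**2) = 1/((-1 - 8 - 96)**2) = 1/((-105)**2) = 1/11025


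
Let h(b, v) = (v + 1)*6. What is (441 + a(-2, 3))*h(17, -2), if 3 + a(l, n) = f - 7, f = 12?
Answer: -2658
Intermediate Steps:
h(b, v) = 6 + 6*v (h(b, v) = (1 + v)*6 = 6 + 6*v)
a(l, n) = 2 (a(l, n) = -3 + (12 - 7) = -3 + 5 = 2)
(441 + a(-2, 3))*h(17, -2) = (441 + 2)*(6 + 6*(-2)) = 443*(6 - 12) = 443*(-6) = -2658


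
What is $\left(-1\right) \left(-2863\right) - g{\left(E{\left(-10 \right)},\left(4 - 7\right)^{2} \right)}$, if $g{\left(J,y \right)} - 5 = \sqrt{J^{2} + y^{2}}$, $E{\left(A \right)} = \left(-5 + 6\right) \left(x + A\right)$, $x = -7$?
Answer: $2858 - \sqrt{370} \approx 2838.8$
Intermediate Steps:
$E{\left(A \right)} = -7 + A$ ($E{\left(A \right)} = \left(-5 + 6\right) \left(-7 + A\right) = 1 \left(-7 + A\right) = -7 + A$)
$g{\left(J,y \right)} = 5 + \sqrt{J^{2} + y^{2}}$
$\left(-1\right) \left(-2863\right) - g{\left(E{\left(-10 \right)},\left(4 - 7\right)^{2} \right)} = \left(-1\right) \left(-2863\right) - \left(5 + \sqrt{\left(-7 - 10\right)^{2} + \left(\left(4 - 7\right)^{2}\right)^{2}}\right) = 2863 - \left(5 + \sqrt{\left(-17\right)^{2} + \left(\left(-3\right)^{2}\right)^{2}}\right) = 2863 - \left(5 + \sqrt{289 + 9^{2}}\right) = 2863 - \left(5 + \sqrt{289 + 81}\right) = 2863 - \left(5 + \sqrt{370}\right) = 2858 - \sqrt{370}$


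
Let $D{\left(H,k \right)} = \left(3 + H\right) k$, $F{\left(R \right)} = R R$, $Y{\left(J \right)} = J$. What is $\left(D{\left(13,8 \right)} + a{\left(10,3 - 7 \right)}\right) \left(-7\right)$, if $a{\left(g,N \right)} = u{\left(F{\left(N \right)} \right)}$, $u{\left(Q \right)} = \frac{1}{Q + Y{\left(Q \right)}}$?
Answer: $- \frac{28679}{32} \approx -896.22$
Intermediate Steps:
$F{\left(R \right)} = R^{2}$
$u{\left(Q \right)} = \frac{1}{2 Q}$ ($u{\left(Q \right)} = \frac{1}{Q + Q} = \frac{1}{2 Q}$)
$a{\left(g,N \right)} = \frac{1}{2 N^{2}}$
$D{\left(H,k \right)} = k \left(3 + H\right)$
$\left(D{\left(13,8 \right)} + a{\left(10,3 - 7 \right)}\right) \left(-7\right) = \left(8 \left(3 + 13\right) + \frac{1}{2 \left(3 - 7\right)^{2}}\right) \left(-7\right) = \left(8 \cdot 16 + \frac{1}{2 \left(3 - 7\right)^{2}}\right) \left(-7\right) = \left(128 + \frac{1}{2 \cdot 16}\right) \left(-7\right) = \left(128 + \frac{1}{2} \cdot \frac{1}{16}\right) \left(-7\right) = \left(128 + \frac{1}{32}\right) \left(-7\right) = \frac{4097}{32} \left(-7\right) = - \frac{28679}{32}$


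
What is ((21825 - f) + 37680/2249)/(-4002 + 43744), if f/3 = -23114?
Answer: 205072263/89379758 ≈ 2.2944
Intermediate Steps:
f = -69342 (f = 3*(-23114) = -69342)
((21825 - f) + 37680/2249)/(-4002 + 43744) = ((21825 - 1*(-69342)) + 37680/2249)/(-4002 + 43744) = ((21825 + 69342) + 37680*(1/2249))/39742 = (91167 + 37680/2249)*(1/39742) = (205072263/2249)*(1/39742) = 205072263/89379758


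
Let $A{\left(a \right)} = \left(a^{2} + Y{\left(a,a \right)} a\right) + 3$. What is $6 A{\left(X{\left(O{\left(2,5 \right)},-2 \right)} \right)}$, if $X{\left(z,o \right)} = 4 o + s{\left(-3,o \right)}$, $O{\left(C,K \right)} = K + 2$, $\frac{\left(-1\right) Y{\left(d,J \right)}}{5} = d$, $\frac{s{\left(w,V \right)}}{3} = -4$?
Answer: $-9582$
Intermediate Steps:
$s{\left(w,V \right)} = -12$ ($s{\left(w,V \right)} = 3 \left(-4\right) = -12$)
$Y{\left(d,J \right)} = - 5 d$
$O{\left(C,K \right)} = 2 + K$
$X{\left(z,o \right)} = -12 + 4 o$ ($X{\left(z,o \right)} = 4 o - 12 = -12 + 4 o$)
$A{\left(a \right)} = 3 - 4 a^{2}$ ($A{\left(a \right)} = \left(a^{2} + - 5 a a\right) + 3 = \left(a^{2} - 5 a^{2}\right) + 3 = - 4 a^{2} + 3 = 3 - 4 a^{2}$)
$6 A{\left(X{\left(O{\left(2,5 \right)},-2 \right)} \right)} = 6 \left(3 - 4 \left(-12 + 4 \left(-2\right)\right)^{2}\right) = 6 \left(3 - 4 \left(-12 - 8\right)^{2}\right) = 6 \left(3 - 4 \left(-20\right)^{2}\right) = 6 \left(3 - 1600\right) = 6 \left(-1597\right) = -9582$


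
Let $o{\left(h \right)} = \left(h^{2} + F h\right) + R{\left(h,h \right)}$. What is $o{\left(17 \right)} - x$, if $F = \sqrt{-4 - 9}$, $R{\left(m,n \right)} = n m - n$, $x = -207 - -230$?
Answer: $538 + 17 i \sqrt{13} \approx 538.0 + 61.294 i$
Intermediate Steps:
$x = 23$ ($x = -207 + 230 = 23$)
$R{\left(m,n \right)} = - n + m n$ ($R{\left(m,n \right)} = m n - n = - n + m n$)
$F = i \sqrt{13}$ ($F = \sqrt{-13} = i \sqrt{13} \approx 3.6056 i$)
$o{\left(h \right)} = h^{2} + h \left(-1 + h\right) + i h \sqrt{13}$ ($o{\left(h \right)} = \left(h^{2} + i \sqrt{13} h\right) + h \left(-1 + h\right) = \left(h^{2} + i h \sqrt{13}\right) + h \left(-1 + h\right) = h^{2} + h \left(-1 + h\right) + i h \sqrt{13}$)
$o{\left(17 \right)} - x = 17 \left(-1 + 2 \cdot 17 + i \sqrt{13}\right) - 23 = 17 \left(-1 + 34 + i \sqrt{13}\right) - 23 = 17 \left(33 + i \sqrt{13}\right) - 23 = \left(561 + 17 i \sqrt{13}\right) - 23 = 538 + 17 i \sqrt{13}$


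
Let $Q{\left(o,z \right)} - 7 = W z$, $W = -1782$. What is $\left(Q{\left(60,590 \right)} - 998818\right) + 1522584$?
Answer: $-527607$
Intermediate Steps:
$Q{\left(o,z \right)} = 7 - 1782 z$
$\left(Q{\left(60,590 \right)} - 998818\right) + 1522584 = \left(\left(7 - 1051380\right) - 998818\right) + 1522584 = \left(-1051373 - 998818\right) + 1522584 = -2050191 + 1522584 = -527607$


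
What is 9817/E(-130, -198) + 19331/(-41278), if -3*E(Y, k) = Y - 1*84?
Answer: 302885386/2208373 ≈ 137.15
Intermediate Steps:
E(Y, k) = 28 - Y/3 (E(Y, k) = -(Y - 1*84)/3 = -(Y - 84)/3 = -(-84 + Y)/3 = 28 - Y/3)
9817/E(-130, -198) + 19331/(-41278) = 9817/(28 - 1/3*(-130)) + 19331/(-41278) = 9817/(28 + 130/3) + 19331*(-1/41278) = 9817/(214/3) - 19331/41278 = 9817*(3/214) - 19331/41278 = 29451/214 - 19331/41278 = 302885386/2208373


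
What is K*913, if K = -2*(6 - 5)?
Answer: -1826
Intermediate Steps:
K = -2 (K = -2*1 = -2)
K*913 = -2*913 = -1826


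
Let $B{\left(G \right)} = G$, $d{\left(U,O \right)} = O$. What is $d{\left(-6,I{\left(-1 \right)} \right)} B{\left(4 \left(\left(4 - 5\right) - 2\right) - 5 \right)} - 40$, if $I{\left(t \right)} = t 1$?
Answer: $-23$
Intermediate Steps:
$I{\left(t \right)} = t$
$d{\left(-6,I{\left(-1 \right)} \right)} B{\left(4 \left(\left(4 - 5\right) - 2\right) - 5 \right)} - 40 = - (4 \left(\left(4 - 5\right) - 2\right) - 5) - 40 = - (4 \left(-1 - 2\right) - 5) - 40 = - (4 \left(-3\right) - 5) - 40 = - (-12 - 5) - 40 = \left(-1\right) \left(-17\right) - 40 = 17 - 40 = -23$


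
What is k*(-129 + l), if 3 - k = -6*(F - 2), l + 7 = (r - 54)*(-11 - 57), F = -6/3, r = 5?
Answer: -67116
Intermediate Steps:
F = -2 (F = -6*⅓ = -2)
l = 3325 (l = -7 + (5 - 54)*(-11 - 57) = -7 - 49*(-68) = -7 + 3332 = 3325)
k = -21 (k = 3 - (-6)*(-2 - 2) = 3 - (-6)*(-4) = 3 - 1*24 = 3 - 24 = -21)
k*(-129 + l) = -21*(-129 + 3325) = -21*3196 = -67116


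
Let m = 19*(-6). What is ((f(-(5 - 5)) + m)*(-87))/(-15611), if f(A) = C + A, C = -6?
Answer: -10440/15611 ≈ -0.66876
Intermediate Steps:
f(A) = -6 + A
m = -114
((f(-(5 - 5)) + m)*(-87))/(-15611) = (((-6 - (5 - 5)) - 114)*(-87))/(-15611) = (((-6 - 1*0) - 114)*(-87))*(-1/15611) = (((-6 + 0) - 114)*(-87))*(-1/15611) = ((-6 - 114)*(-87))*(-1/15611) = -120*(-87)*(-1/15611) = 10440*(-1/15611) = -10440/15611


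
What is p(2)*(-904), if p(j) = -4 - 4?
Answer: 7232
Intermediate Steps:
p(j) = -8
p(2)*(-904) = -8*(-904) = 7232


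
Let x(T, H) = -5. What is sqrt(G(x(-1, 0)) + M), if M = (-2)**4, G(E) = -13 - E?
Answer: 2*sqrt(2) ≈ 2.8284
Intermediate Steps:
M = 16
sqrt(G(x(-1, 0)) + M) = sqrt((-13 - 1*(-5)) + 16) = sqrt((-13 + 5) + 16) = sqrt(-8 + 16) = sqrt(8) = 2*sqrt(2)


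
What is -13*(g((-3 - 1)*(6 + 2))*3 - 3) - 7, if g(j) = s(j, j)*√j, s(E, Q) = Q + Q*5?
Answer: 32 + 29952*I*√2 ≈ 32.0 + 42359.0*I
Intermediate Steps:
s(E, Q) = 6*Q (s(E, Q) = Q + 5*Q = 6*Q)
g(j) = 6*j^(3/2) (g(j) = (6*j)*√j = 6*j^(3/2))
-13*(g((-3 - 1)*(6 + 2))*3 - 3) - 7 = -13*((6*((-3 - 1)*(6 + 2))^(3/2))*3 - 3) - 7 = -13*((6*(-4*8)^(3/2))*3 - 3) - 7 = -13*((6*(-32)^(3/2))*3 - 3) - 7 = -13*((6*(-128*I*√2))*3 - 3) - 7 = -13*(-768*I*√2*3 - 3) - 7 = -13*(-2304*I*√2 - 3) - 7 = -13*(-3 - 2304*I*√2) - 7 = (39 + 29952*I*√2) - 7 = 32 + 29952*I*√2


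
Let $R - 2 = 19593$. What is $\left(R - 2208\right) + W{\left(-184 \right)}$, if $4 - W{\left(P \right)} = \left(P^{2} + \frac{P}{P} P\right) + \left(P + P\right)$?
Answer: $-15913$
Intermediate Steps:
$R = 19595$ ($R = 2 + 19593 = 19595$)
$W{\left(P \right)} = 4 - P^{2} - 3 P$ ($W{\left(P \right)} = 4 - \left(\left(P^{2} + \frac{P}{P} P\right) + \left(P + P\right)\right) = 4 - \left(\left(P^{2} + 1 P\right) + 2 P\right) = 4 - \left(\left(P^{2} + P\right) + 2 P\right) = 4 - \left(\left(P + P^{2}\right) + 2 P\right) = 4 - \left(P^{2} + 3 P\right) = 4 - P^{2} - 3 P$)
$\left(R - 2208\right) + W{\left(-184 \right)} = \left(19595 - 2208\right) - 33300 = 17387 + \left(4 - 33856 + 552\right) = 17387 - 33300 = -15913$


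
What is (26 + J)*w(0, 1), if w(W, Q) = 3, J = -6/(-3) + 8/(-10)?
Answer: 408/5 ≈ 81.600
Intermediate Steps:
J = 6/5 (J = -6*(-⅓) + 8*(-⅒) = 2 - ⅘ = 6/5 ≈ 1.2000)
(26 + J)*w(0, 1) = (26 + 6/5)*3 = (136/5)*3 = 408/5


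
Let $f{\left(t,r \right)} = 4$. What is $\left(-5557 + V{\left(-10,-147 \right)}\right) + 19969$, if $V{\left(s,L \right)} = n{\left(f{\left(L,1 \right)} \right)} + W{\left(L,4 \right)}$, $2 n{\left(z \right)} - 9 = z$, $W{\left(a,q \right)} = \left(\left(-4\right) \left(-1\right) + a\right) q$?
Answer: $\frac{27693}{2} \approx 13847.0$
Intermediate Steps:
$W{\left(a,q \right)} = q \left(4 + a\right)$ ($W{\left(a,q \right)} = \left(4 + a\right) q = q \left(4 + a\right)$)
$n{\left(z \right)} = \frac{9}{2} + \frac{z}{2}$
$V{\left(s,L \right)} = \frac{45}{2} + 4 L$ ($V{\left(s,L \right)} = \left(\frac{9}{2} + \frac{1}{2} \cdot 4\right) + 4 \left(4 + L\right) = \left(\frac{9}{2} + 2\right) + \left(16 + 4 L\right) = \frac{13}{2} + \left(16 + 4 L\right) = \frac{45}{2} + 4 L$)
$\left(-5557 + V{\left(-10,-147 \right)}\right) + 19969 = \left(-5557 + \left(\frac{45}{2} + 4 \left(-147\right)\right)\right) + 19969 = \left(-5557 + \left(\frac{45}{2} - 588\right)\right) + 19969 = \left(-5557 - \frac{1131}{2}\right) + 19969 = - \frac{12245}{2} + 19969 = \frac{27693}{2}$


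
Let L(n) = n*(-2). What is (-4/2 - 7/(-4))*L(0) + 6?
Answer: 6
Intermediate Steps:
L(n) = -2*n
(-4/2 - 7/(-4))*L(0) + 6 = (-4/2 - 7/(-4))*(-2*0) + 6 = (-4*½ - 7*(-¼))*0 + 6 = (-2 + 7/4)*0 + 6 = -¼*0 + 6 = 0 + 6 = 6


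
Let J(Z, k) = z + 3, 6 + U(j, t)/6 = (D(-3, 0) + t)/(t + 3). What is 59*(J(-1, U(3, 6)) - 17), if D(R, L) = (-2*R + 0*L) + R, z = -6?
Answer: -1180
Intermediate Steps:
D(R, L) = -R (D(R, L) = (-2*R + 0) + R = -2*R + R = -R)
U(j, t) = -30 (U(j, t) = -36 + 6*((-1*(-3) + t)/(t + 3)) = -36 + 6*((3 + t)/(3 + t)) = -36 + 6*1 = -36 + 6 = -30)
J(Z, k) = -3 (J(Z, k) = -6 + 3 = -3)
59*(J(-1, U(3, 6)) - 17) = 59*(-3 - 17) = 59*(-20) = -1180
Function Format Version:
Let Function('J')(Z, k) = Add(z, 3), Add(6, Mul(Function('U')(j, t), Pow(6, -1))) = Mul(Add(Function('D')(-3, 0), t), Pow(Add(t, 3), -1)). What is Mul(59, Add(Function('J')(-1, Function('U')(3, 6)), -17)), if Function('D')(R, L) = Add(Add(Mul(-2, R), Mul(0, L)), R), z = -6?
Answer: -1180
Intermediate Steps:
Function('D')(R, L) = Mul(-1, R) (Function('D')(R, L) = Add(Add(Mul(-2, R), 0), R) = Add(Mul(-2, R), R) = Mul(-1, R))
Function('U')(j, t) = -30 (Function('U')(j, t) = Add(-36, Mul(6, Mul(Add(Mul(-1, -3), t), Pow(Add(t, 3), -1)))) = Add(-36, Mul(6, Mul(Add(3, t), Pow(Add(3, t), -1)))) = Add(-36, Mul(6, 1)) = Add(-36, 6) = -30)
Function('J')(Z, k) = -3 (Function('J')(Z, k) = Add(-6, 3) = -3)
Mul(59, Add(Function('J')(-1, Function('U')(3, 6)), -17)) = Mul(59, Add(-3, -17)) = Mul(59, -20) = -1180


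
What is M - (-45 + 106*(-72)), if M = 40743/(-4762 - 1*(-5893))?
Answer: 2907810/377 ≈ 7713.0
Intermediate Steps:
M = 13581/377 (M = 40743/(-4762 + 5893) = 40743/1131 = 40743*(1/1131) = 13581/377 ≈ 36.024)
M - (-45 + 106*(-72)) = 13581/377 - (-45 + 106*(-72)) = 13581/377 - (-45 - 7632) = 13581/377 - 1*(-7677) = 13581/377 + 7677 = 2907810/377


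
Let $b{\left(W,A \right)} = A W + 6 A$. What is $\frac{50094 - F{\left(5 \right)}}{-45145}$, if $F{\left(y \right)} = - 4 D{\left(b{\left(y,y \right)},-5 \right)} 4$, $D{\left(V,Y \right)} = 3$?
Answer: $- \frac{50142}{45145} \approx -1.1107$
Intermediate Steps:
$b{\left(W,A \right)} = 6 A + A W$
$F{\left(y \right)} = -48$ ($F{\left(y \right)} = \left(-4\right) 3 \cdot 4 = \left(-12\right) 4 = -48$)
$\frac{50094 - F{\left(5 \right)}}{-45145} = \frac{50094 - -48}{-45145} = \left(50094 + 48\right) \left(- \frac{1}{45145}\right) = 50142 \left(- \frac{1}{45145}\right) = - \frac{50142}{45145}$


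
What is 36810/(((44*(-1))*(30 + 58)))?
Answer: -18405/1936 ≈ -9.5067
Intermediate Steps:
36810/(((44*(-1))*(30 + 58))) = 36810/((-44*88)) = 36810/(-3872) = 36810*(-1/3872) = -18405/1936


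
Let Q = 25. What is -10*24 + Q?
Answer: -215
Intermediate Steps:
-10*24 + Q = -10*24 + 25 = -240 + 25 = -215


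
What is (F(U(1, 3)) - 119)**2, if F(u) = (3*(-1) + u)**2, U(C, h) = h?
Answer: 14161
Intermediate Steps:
F(u) = (-3 + u)**2
(F(U(1, 3)) - 119)**2 = ((-3 + 3)**2 - 119)**2 = (0**2 - 119)**2 = (0 - 119)**2 = (-119)**2 = 14161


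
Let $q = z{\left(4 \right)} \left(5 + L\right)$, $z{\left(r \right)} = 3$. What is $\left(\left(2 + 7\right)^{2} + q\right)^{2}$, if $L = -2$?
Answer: $8100$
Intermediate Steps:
$q = 9$ ($q = 3 \left(5 - 2\right) = 3 \cdot 3 = 9$)
$\left(\left(2 + 7\right)^{2} + q\right)^{2} = \left(\left(2 + 7\right)^{2} + 9\right)^{2} = \left(9^{2} + 9\right)^{2} = \left(81 + 9\right)^{2} = 90^{2} = 8100$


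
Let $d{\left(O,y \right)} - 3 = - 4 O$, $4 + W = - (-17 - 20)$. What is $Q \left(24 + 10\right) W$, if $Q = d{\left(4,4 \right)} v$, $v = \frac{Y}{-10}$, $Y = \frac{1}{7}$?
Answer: $\frac{7293}{35} \approx 208.37$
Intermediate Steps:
$Y = \frac{1}{7} \approx 0.14286$
$v = - \frac{1}{70}$ ($v = \frac{1}{7 \left(-10\right)} = \frac{1}{7} \left(- \frac{1}{10}\right) = - \frac{1}{70} \approx -0.014286$)
$W = 33$ ($W = -4 - \left(-17 - 20\right) = -4 - -37 = -4 + 37 = 33$)
$d{\left(O,y \right)} = 3 - 4 O$
$Q = \frac{13}{70}$ ($Q = \left(3 - 16\right) \left(- \frac{1}{70}\right) = \left(-13\right) \left(- \frac{1}{70}\right) = \frac{13}{70} \approx 0.18571$)
$Q \left(24 + 10\right) W = \frac{13 \left(24 + 10\right)}{70} \cdot 33 = \frac{13}{70} \cdot 34 \cdot 33 = \frac{221}{35} \cdot 33 = \frac{7293}{35}$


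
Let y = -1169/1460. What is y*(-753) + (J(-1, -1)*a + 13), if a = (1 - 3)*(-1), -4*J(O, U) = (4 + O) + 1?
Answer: 896317/1460 ≈ 613.92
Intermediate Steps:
J(O, U) = -5/4 - O/4 (J(O, U) = -((4 + O) + 1)/4 = -(5 + O)/4 = -5/4 - O/4)
a = 2 (a = -2*(-1) = 2)
y = -1169/1460 (y = -1169*1/1460 = -1169/1460 ≈ -0.80068)
y*(-753) + (J(-1, -1)*a + 13) = -1169/1460*(-753) + ((-5/4 - 1/4*(-1))*2 + 13) = 880257/1460 + ((-5/4 + 1/4)*2 + 13) = 880257/1460 + (-1*2 + 13) = 880257/1460 + (-2 + 13) = 880257/1460 + 11 = 896317/1460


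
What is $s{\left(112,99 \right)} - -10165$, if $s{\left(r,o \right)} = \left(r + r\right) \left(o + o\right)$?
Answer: $54517$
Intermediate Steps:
$s{\left(r,o \right)} = 4 o r$ ($s{\left(r,o \right)} = 2 r 2 o = 4 o r$)
$s{\left(112,99 \right)} - -10165 = 4 \cdot 99 \cdot 112 - -10165 = 44352 + 10165 = 54517$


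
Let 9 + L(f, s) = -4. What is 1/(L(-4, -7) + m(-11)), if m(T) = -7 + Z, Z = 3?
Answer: -1/17 ≈ -0.058824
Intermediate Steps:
L(f, s) = -13 (L(f, s) = -9 - 4 = -13)
m(T) = -4 (m(T) = -7 + 3 = -4)
1/(L(-4, -7) + m(-11)) = 1/(-13 - 4) = 1/(-17) = -1/17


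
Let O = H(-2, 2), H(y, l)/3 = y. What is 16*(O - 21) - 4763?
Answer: -5195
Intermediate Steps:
H(y, l) = 3*y
O = -6 (O = 3*(-2) = -6)
16*(O - 21) - 4763 = 16*(-6 - 21) - 4763 = 16*(-27) - 4763 = -432 - 4763 = -5195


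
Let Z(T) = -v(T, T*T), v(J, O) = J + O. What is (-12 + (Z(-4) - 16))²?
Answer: 1600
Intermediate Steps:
Z(T) = -T - T² (Z(T) = -(T + T*T) = -(T + T²) = -T - T²)
(-12 + (Z(-4) - 16))² = (-12 + (-4*(-1 - 1*(-4)) - 16))² = (-12 + (-4*(-1 + 4) - 16))² = (-12 + (-4*3 - 16))² = (-12 + (-12 - 16))² = (-12 - 28)² = (-40)² = 1600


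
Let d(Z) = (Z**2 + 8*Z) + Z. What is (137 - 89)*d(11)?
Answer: 10560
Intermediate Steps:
d(Z) = Z**2 + 9*Z
(137 - 89)*d(11) = (137 - 89)*(11*(9 + 11)) = 48*(11*20) = 48*220 = 10560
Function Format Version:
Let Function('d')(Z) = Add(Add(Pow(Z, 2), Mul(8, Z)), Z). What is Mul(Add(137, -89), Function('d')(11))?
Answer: 10560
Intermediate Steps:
Function('d')(Z) = Add(Pow(Z, 2), Mul(9, Z))
Mul(Add(137, -89), Function('d')(11)) = Mul(Add(137, -89), Mul(11, Add(9, 11))) = Mul(48, Mul(11, 20)) = Mul(48, 220) = 10560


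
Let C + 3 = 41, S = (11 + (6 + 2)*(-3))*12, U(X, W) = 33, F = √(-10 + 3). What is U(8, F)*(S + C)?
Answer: -3894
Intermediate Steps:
F = I*√7 (F = √(-7) = I*√7 ≈ 2.6458*I)
S = -156 (S = (11 + 8*(-3))*12 = (11 - 24)*12 = -13*12 = -156)
C = 38 (C = -3 + 41 = 38)
U(8, F)*(S + C) = 33*(-156 + 38) = 33*(-118) = -3894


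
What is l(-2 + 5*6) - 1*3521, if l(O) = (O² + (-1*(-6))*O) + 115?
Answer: -2454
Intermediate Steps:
l(O) = 115 + O² + 6*O (l(O) = (O² + 6*O) + 115 = 115 + O² + 6*O)
l(-2 + 5*6) - 1*3521 = (115 + (-2 + 5*6)² + 6*(-2 + 5*6)) - 1*3521 = (115 + (-2 + 30)² + 6*(-2 + 30)) - 3521 = (115 + 28² + 6*28) - 3521 = (115 + 784 + 168) - 3521 = 1067 - 3521 = -2454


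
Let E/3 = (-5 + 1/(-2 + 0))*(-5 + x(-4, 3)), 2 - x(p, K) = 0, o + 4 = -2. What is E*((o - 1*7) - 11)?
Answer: -1188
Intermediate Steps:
o = -6 (o = -4 - 2 = -6)
x(p, K) = 2 (x(p, K) = 2 - 1*0 = 2 + 0 = 2)
E = 99/2 (E = 3*((-5 + 1/(-2 + 0))*(-5 + 2)) = 3*((-5 + 1/(-2))*(-3)) = 3*((-5 - ½)*(-3)) = 3*(-11/2*(-3)) = 3*(33/2) = 99/2 ≈ 49.500)
E*((o - 1*7) - 11) = 99*((-6 - 1*7) - 11)/2 = 99*((-6 - 7) - 11)/2 = 99*(-13 - 11)/2 = (99/2)*(-24) = -1188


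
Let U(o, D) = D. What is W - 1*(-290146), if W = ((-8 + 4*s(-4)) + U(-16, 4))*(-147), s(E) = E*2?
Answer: 295438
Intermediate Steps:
s(E) = 2*E
W = 5292 (W = ((-8 + 4*(2*(-4))) + 4)*(-147) = ((-8 + 4*(-8)) + 4)*(-147) = ((-8 - 32) + 4)*(-147) = (-40 + 4)*(-147) = -36*(-147) = 5292)
W - 1*(-290146) = 5292 - 1*(-290146) = 5292 + 290146 = 295438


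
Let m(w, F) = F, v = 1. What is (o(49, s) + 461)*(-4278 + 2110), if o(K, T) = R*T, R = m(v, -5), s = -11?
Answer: -1118688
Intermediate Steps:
R = -5
o(K, T) = -5*T
(o(49, s) + 461)*(-4278 + 2110) = (-5*(-11) + 461)*(-4278 + 2110) = (55 + 461)*(-2168) = 516*(-2168) = -1118688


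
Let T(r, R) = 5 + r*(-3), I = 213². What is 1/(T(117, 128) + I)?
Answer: 1/45023 ≈ 2.2211e-5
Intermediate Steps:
I = 45369
T(r, R) = 5 - 3*r
1/(T(117, 128) + I) = 1/((5 - 3*117) + 45369) = 1/((5 - 351) + 45369) = 1/(-346 + 45369) = 1/45023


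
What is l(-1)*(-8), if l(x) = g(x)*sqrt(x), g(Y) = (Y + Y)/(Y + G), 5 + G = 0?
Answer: -8*I/3 ≈ -2.6667*I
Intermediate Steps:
G = -5 (G = -5 + 0 = -5)
g(Y) = 2*Y/(-5 + Y) (g(Y) = (Y + Y)/(Y - 5) = (2*Y)/(-5 + Y) = 2*Y/(-5 + Y))
l(x) = 2*x**(3/2)/(-5 + x) (l(x) = (2*x/(-5 + x))*sqrt(x) = 2*x**(3/2)/(-5 + x))
l(-1)*(-8) = (2*(-1)**(3/2)/(-5 - 1))*(-8) = (2*(-I)/(-6))*(-8) = (2*(-I)*(-1/6))*(-8) = (I/3)*(-8) = -8*I/3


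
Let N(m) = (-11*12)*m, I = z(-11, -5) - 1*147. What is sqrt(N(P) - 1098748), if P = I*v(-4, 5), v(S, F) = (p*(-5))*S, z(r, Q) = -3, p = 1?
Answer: 2*I*sqrt(175687) ≈ 838.3*I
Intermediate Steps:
v(S, F) = -5*S (v(S, F) = (1*(-5))*S = -5*S)
I = -150 (I = -3 - 1*147 = -3 - 147 = -150)
P = -3000 (P = -(-750)*(-4) = -150*20 = -3000)
N(m) = -132*m
sqrt(N(P) - 1098748) = sqrt(-132*(-3000) - 1098748) = sqrt(396000 - 1098748) = sqrt(-702748) = 2*I*sqrt(175687)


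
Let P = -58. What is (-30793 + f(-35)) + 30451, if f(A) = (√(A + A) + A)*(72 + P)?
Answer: -832 + 14*I*√70 ≈ -832.0 + 117.13*I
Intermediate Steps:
f(A) = 14*A + 14*√2*√A (f(A) = (√(A + A) + A)*(72 - 58) = (√(2*A) + A)*14 = (√2*√A + A)*14 = (A + √2*√A)*14 = 14*A + 14*√2*√A)
(-30793 + f(-35)) + 30451 = (-30793 + (14*(-35) + 14*√2*√(-35))) + 30451 = (-30793 + (-490 + 14*√2*(I*√35))) + 30451 = (-30793 + (-490 + 14*I*√70)) + 30451 = (-31283 + 14*I*√70) + 30451 = -832 + 14*I*√70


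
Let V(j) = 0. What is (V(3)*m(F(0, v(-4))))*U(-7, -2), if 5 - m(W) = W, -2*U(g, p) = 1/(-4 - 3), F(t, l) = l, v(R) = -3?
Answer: 0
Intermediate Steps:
U(g, p) = 1/14 (U(g, p) = -1/(2*(-4 - 3)) = -½/(-7) = -½*(-⅐) = 1/14)
m(W) = 5 - W
(V(3)*m(F(0, v(-4))))*U(-7, -2) = (0*(5 - 1*(-3)))*(1/14) = (0*(5 + 3))*(1/14) = (0*8)*(1/14) = 0*(1/14) = 0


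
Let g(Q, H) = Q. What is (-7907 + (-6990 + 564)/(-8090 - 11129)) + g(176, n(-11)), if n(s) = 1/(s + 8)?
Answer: -148575663/19219 ≈ -7730.7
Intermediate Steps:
n(s) = 1/(8 + s)
(-7907 + (-6990 + 564)/(-8090 - 11129)) + g(176, n(-11)) = (-7907 + (-6990 + 564)/(-8090 - 11129)) + 176 = (-7907 - 6426/(-19219)) + 176 = (-7907 - 6426*(-1/19219)) + 176 = (-7907 + 6426/19219) + 176 = -151958207/19219 + 176 = -148575663/19219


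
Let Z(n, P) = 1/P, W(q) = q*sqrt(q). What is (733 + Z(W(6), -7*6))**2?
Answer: 947716225/1764 ≈ 5.3725e+5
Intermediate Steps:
W(q) = q**(3/2)
(733 + Z(W(6), -7*6))**2 = (733 + 1/(-7*6))**2 = (733 + 1/(-42))**2 = (733 - 1/42)**2 = (30785/42)**2 = 947716225/1764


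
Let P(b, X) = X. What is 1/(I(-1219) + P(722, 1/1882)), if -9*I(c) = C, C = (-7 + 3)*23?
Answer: 16938/173153 ≈ 0.097821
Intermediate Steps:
C = -92 (C = -4*23 = -92)
I(c) = 92/9 (I(c) = -⅑*(-92) = 92/9)
1/(I(-1219) + P(722, 1/1882)) = 1/(92/9 + 1/1882) = 1/(173153/16938) = 16938/173153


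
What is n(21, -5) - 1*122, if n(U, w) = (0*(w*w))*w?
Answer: -122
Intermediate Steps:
n(U, w) = 0 (n(U, w) = (0*w**2)*w = 0*w = 0)
n(21, -5) - 1*122 = 0 - 1*122 = 0 - 122 = -122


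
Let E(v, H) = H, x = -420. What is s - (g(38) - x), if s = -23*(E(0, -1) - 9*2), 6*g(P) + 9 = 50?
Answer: 61/6 ≈ 10.167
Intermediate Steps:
g(P) = 41/6 (g(P) = -3/2 + (⅙)*50 = -3/2 + 25/3 = 41/6)
s = 437 (s = -23*(-1 - 9*2) = -23*(-1 - 18) = -23*(-19) = 437)
s - (g(38) - x) = 437 - (41/6 - 1*(-420)) = 437 - (41/6 + 420) = 437 - 1*2561/6 = 437 - 2561/6 = 61/6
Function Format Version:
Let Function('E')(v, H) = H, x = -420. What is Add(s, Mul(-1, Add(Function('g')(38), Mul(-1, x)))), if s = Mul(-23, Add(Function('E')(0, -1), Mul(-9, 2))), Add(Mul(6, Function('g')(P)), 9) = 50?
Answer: Rational(61, 6) ≈ 10.167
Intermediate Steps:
Function('g')(P) = Rational(41, 6) (Function('g')(P) = Add(Rational(-3, 2), Mul(Rational(1, 6), 50)) = Add(Rational(-3, 2), Rational(25, 3)) = Rational(41, 6))
s = 437 (s = Mul(-23, Add(-1, Mul(-9, 2))) = Mul(-23, Add(-1, -18)) = Mul(-23, -19) = 437)
Add(s, Mul(-1, Add(Function('g')(38), Mul(-1, x)))) = Add(437, Mul(-1, Add(Rational(41, 6), Mul(-1, -420)))) = Add(437, Mul(-1, Add(Rational(41, 6), 420))) = Add(437, Mul(-1, Rational(2561, 6))) = Add(437, Rational(-2561, 6)) = Rational(61, 6)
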